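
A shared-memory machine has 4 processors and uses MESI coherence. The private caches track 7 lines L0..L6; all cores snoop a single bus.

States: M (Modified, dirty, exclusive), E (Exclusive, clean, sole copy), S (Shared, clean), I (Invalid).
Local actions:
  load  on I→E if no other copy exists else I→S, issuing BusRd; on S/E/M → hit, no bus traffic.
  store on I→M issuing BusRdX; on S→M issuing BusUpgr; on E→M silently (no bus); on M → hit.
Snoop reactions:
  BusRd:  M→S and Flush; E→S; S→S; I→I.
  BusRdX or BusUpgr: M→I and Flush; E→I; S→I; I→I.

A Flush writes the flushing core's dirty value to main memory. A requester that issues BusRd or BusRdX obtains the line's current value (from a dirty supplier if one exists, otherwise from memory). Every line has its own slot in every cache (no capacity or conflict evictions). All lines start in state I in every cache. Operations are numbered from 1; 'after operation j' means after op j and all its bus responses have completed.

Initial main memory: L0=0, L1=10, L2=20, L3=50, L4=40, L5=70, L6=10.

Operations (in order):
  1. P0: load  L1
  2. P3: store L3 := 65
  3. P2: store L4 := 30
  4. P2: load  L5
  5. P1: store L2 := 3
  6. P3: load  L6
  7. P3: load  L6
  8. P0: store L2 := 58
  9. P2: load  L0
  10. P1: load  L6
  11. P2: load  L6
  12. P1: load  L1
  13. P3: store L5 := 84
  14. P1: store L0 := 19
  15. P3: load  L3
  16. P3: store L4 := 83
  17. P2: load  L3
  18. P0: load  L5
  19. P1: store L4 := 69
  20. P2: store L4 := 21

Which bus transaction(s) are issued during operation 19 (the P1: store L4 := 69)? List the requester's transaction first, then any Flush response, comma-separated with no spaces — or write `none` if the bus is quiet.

step 1: P0: load  L1  ⟶  EIII  (L1)  txn=BusRd  M[L1]=10
step 2: P3: store L3 := 65  ⟶  IIIM  (L3)  txn=BusRdX  M[L3]=50
step 3: P2: store L4 := 30  ⟶  IIMI  (L4)  txn=BusRdX  M[L4]=40
step 4: P2: load  L5  ⟶  IIEI  (L5)  txn=BusRd  M[L5]=70
step 5: P1: store L2 := 3  ⟶  IMII  (L2)  txn=BusRdX  M[L2]=20
step 6: P3: load  L6  ⟶  IIIE  (L6)  txn=BusRd  M[L6]=10
step 7: P3: load  L6  ⟶  IIIE  (L6)  txn=∅  M[L6]=10
step 8: P0: store L2 := 58  ⟶  MIII  (L2)  txn=BusRdX+Flush  M[L2]=3
step 9: P2: load  L0  ⟶  IIEI  (L0)  txn=BusRd  M[L0]=0
step 10: P1: load  L6  ⟶  ISIS  (L6)  txn=BusRd  M[L6]=10
step 11: P2: load  L6  ⟶  ISSS  (L6)  txn=BusRd  M[L6]=10
step 12: P1: load  L1  ⟶  SSII  (L1)  txn=BusRd  M[L1]=10
step 13: P3: store L5 := 84  ⟶  IIIM  (L5)  txn=BusRdX  M[L5]=70
step 14: P1: store L0 := 19  ⟶  IMII  (L0)  txn=BusRdX  M[L0]=0
step 15: P3: load  L3  ⟶  IIIM  (L3)  txn=∅  M[L3]=50
step 16: P3: store L4 := 83  ⟶  IIIM  (L4)  txn=BusRdX+Flush  M[L4]=30
step 17: P2: load  L3  ⟶  IISS  (L3)  txn=BusRd+Flush  M[L3]=65
step 18: P0: load  L5  ⟶  SIIS  (L5)  txn=BusRd+Flush  M[L5]=84
step 19: P1: store L4 := 69  ⟶  IMII  (L4)  txn=BusRdX+Flush  M[L4]=83
step 20: P2: store L4 := 21  ⟶  IIMI  (L4)  txn=BusRdX+Flush  M[L4]=69

bus = BusRdX,Flush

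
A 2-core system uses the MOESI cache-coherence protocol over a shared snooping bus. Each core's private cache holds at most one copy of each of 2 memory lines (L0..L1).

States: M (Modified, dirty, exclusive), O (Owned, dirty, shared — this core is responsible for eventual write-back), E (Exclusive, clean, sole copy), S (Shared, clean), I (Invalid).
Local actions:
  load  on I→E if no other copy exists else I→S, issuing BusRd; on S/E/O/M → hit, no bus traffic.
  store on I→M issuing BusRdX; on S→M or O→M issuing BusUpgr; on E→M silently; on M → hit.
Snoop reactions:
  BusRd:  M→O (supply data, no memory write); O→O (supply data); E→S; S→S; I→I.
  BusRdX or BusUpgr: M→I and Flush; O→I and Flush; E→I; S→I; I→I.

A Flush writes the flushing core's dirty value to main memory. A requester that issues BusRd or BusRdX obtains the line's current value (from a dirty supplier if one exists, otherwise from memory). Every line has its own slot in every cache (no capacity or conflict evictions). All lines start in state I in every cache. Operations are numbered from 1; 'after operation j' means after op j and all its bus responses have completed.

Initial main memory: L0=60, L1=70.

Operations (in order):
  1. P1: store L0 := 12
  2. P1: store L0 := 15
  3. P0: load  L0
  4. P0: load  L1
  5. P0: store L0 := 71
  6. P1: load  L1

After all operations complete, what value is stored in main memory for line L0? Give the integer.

[1] P1: store L0 := 12 | P0:I, P1:M(12) | bus: BusRdX
[2] P1: store L0 := 15 | P0:I, P1:M(15) | bus: none
[3] P0: load  L0 | P0:S(15), P1:O(15) | bus: BusRd
[4] P0: load  L1 | P0:E(70), P1:I | bus: BusRd
[5] P0: store L0 := 71 | P0:M(71), P1:I | bus: BusUpgr,Flush
[6] P1: load  L1 | P0:S(70), P1:S(70) | bus: BusRd

memory[L0] = 15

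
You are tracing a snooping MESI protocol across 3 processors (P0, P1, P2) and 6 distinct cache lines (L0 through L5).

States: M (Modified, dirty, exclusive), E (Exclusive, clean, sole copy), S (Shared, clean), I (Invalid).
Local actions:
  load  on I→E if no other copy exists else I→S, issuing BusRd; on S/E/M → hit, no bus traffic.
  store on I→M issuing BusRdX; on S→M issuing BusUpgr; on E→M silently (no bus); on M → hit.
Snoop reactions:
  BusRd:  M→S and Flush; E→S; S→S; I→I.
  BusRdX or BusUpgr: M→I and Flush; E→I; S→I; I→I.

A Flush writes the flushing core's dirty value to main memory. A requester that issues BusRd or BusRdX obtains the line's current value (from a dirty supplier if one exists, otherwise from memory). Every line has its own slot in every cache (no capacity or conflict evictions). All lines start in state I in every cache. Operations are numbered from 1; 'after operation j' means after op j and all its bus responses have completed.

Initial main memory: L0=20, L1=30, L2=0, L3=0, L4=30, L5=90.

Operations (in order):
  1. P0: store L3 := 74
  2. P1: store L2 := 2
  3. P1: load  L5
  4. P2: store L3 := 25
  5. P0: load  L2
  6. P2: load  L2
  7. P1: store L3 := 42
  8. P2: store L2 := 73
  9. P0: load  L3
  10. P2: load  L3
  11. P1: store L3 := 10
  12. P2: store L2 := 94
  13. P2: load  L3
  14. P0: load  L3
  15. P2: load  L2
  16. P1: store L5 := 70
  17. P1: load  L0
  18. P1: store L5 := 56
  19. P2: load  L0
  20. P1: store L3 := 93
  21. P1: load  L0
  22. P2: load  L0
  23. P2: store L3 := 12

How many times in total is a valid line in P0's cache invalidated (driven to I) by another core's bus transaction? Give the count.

invalidations = 4

step 1: P0: store L3 := 74  ⟶  MII  (L3)  txn=BusRdX  M[L3]=0
step 2: P1: store L2 := 2  ⟶  IMI  (L2)  txn=BusRdX  M[L2]=0
step 3: P1: load  L5  ⟶  IEI  (L5)  txn=BusRd  M[L5]=90
step 4: P2: store L3 := 25  ⟶  IIM  (L3)  txn=BusRdX+Flush  M[L3]=74
step 5: P0: load  L2  ⟶  SSI  (L2)  txn=BusRd+Flush  M[L2]=2
step 6: P2: load  L2  ⟶  SSS  (L2)  txn=BusRd  M[L2]=2
step 7: P1: store L3 := 42  ⟶  IMI  (L3)  txn=BusRdX+Flush  M[L3]=25
step 8: P2: store L2 := 73  ⟶  IIM  (L2)  txn=BusUpgr  M[L2]=2
step 9: P0: load  L3  ⟶  SSI  (L3)  txn=BusRd+Flush  M[L3]=42
step 10: P2: load  L3  ⟶  SSS  (L3)  txn=BusRd  M[L3]=42
step 11: P1: store L3 := 10  ⟶  IMI  (L3)  txn=BusUpgr  M[L3]=42
step 12: P2: store L2 := 94  ⟶  IIM  (L2)  txn=∅  M[L2]=2
step 13: P2: load  L3  ⟶  ISS  (L3)  txn=BusRd+Flush  M[L3]=10
step 14: P0: load  L3  ⟶  SSS  (L3)  txn=BusRd  M[L3]=10
step 15: P2: load  L2  ⟶  IIM  (L2)  txn=∅  M[L2]=2
step 16: P1: store L5 := 70  ⟶  IMI  (L5)  txn=∅  M[L5]=90
step 17: P1: load  L0  ⟶  IEI  (L0)  txn=BusRd  M[L0]=20
step 18: P1: store L5 := 56  ⟶  IMI  (L5)  txn=∅  M[L5]=90
step 19: P2: load  L0  ⟶  ISS  (L0)  txn=BusRd  M[L0]=20
step 20: P1: store L3 := 93  ⟶  IMI  (L3)  txn=BusUpgr  M[L3]=10
step 21: P1: load  L0  ⟶  ISS  (L0)  txn=∅  M[L0]=20
step 22: P2: load  L0  ⟶  ISS  (L0)  txn=∅  M[L0]=20
step 23: P2: store L3 := 12  ⟶  IIM  (L3)  txn=BusRdX+Flush  M[L3]=93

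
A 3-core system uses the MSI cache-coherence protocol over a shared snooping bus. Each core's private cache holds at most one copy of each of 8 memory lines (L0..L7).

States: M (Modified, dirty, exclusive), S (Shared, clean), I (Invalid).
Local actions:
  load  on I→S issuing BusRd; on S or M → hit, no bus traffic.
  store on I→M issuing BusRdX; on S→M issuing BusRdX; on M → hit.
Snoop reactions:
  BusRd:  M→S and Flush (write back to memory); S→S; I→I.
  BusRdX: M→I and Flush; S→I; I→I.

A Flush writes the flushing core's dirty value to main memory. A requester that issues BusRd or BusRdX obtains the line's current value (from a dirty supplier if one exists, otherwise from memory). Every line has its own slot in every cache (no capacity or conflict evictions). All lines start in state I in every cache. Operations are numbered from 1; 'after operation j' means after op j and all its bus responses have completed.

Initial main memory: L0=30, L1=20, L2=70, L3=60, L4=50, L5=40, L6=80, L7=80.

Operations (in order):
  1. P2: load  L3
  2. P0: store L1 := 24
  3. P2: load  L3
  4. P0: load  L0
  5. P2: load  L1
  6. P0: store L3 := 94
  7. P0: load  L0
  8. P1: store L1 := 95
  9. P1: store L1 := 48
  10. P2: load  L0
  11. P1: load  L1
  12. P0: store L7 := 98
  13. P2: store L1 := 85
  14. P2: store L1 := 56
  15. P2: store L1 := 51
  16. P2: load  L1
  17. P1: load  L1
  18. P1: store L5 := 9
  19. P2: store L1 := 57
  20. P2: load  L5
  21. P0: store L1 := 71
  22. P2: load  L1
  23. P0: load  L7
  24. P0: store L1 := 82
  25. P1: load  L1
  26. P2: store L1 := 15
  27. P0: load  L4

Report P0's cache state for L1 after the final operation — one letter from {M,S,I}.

state = I

  op1 P2: load  L3 → I/I/S on L3; bus BusRd; mem=60
  op2 P0: store L1 := 24 → M/I/I on L1; bus BusRdX; mem=20
  op3 P2: load  L3 → I/I/S on L3; bus (none); mem=60
  op4 P0: load  L0 → S/I/I on L0; bus BusRd; mem=30
  op5 P2: load  L1 → S/I/S on L1; bus BusRd Flush; mem=24
  op6 P0: store L3 := 94 → M/I/I on L3; bus BusRdX; mem=60
  op7 P0: load  L0 → S/I/I on L0; bus (none); mem=30
  op8 P1: store L1 := 95 → I/M/I on L1; bus BusRdX; mem=24
  op9 P1: store L1 := 48 → I/M/I on L1; bus (none); mem=24
  op10 P2: load  L0 → S/I/S on L0; bus BusRd; mem=30
  op11 P1: load  L1 → I/M/I on L1; bus (none); mem=24
  op12 P0: store L7 := 98 → M/I/I on L7; bus BusRdX; mem=80
  op13 P2: store L1 := 85 → I/I/M on L1; bus BusRdX Flush; mem=48
  op14 P2: store L1 := 56 → I/I/M on L1; bus (none); mem=48
  op15 P2: store L1 := 51 → I/I/M on L1; bus (none); mem=48
  op16 P2: load  L1 → I/I/M on L1; bus (none); mem=48
  op17 P1: load  L1 → I/S/S on L1; bus BusRd Flush; mem=51
  op18 P1: store L5 := 9 → I/M/I on L5; bus BusRdX; mem=40
  op19 P2: store L1 := 57 → I/I/M on L1; bus BusRdX; mem=51
  op20 P2: load  L5 → I/S/S on L5; bus BusRd Flush; mem=9
  op21 P0: store L1 := 71 → M/I/I on L1; bus BusRdX Flush; mem=57
  op22 P2: load  L1 → S/I/S on L1; bus BusRd Flush; mem=71
  op23 P0: load  L7 → M/I/I on L7; bus (none); mem=80
  op24 P0: store L1 := 82 → M/I/I on L1; bus BusRdX; mem=71
  op25 P1: load  L1 → S/S/I on L1; bus BusRd Flush; mem=82
  op26 P2: store L1 := 15 → I/I/M on L1; bus BusRdX; mem=82
  op27 P0: load  L4 → S/I/I on L4; bus BusRd; mem=50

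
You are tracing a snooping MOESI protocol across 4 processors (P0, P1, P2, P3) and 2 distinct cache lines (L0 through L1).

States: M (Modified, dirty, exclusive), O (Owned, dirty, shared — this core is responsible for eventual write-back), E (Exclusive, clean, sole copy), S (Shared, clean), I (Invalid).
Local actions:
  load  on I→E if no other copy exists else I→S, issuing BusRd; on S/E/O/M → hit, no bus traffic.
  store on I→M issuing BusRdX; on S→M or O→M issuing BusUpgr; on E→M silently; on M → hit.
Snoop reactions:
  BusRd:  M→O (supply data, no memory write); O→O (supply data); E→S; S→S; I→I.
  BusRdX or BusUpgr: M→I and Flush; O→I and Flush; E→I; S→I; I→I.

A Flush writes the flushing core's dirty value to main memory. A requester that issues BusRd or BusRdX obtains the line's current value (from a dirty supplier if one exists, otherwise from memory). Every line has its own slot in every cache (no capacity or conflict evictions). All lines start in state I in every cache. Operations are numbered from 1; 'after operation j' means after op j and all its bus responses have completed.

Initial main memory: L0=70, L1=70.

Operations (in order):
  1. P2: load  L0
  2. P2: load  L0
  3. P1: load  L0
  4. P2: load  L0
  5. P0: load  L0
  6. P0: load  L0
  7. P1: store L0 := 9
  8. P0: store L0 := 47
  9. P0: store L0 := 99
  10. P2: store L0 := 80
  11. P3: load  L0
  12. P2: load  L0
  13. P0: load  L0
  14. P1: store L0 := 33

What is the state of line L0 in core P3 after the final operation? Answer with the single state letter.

state = I

step 1: P2: load  L0  ⟶  IIEI  (L0)  txn=BusRd  M[L0]=70
step 2: P2: load  L0  ⟶  IIEI  (L0)  txn=∅  M[L0]=70
step 3: P1: load  L0  ⟶  ISSI  (L0)  txn=BusRd  M[L0]=70
step 4: P2: load  L0  ⟶  ISSI  (L0)  txn=∅  M[L0]=70
step 5: P0: load  L0  ⟶  SSSI  (L0)  txn=BusRd  M[L0]=70
step 6: P0: load  L0  ⟶  SSSI  (L0)  txn=∅  M[L0]=70
step 7: P1: store L0 := 9  ⟶  IMII  (L0)  txn=BusUpgr  M[L0]=70
step 8: P0: store L0 := 47  ⟶  MIII  (L0)  txn=BusRdX+Flush  M[L0]=9
step 9: P0: store L0 := 99  ⟶  MIII  (L0)  txn=∅  M[L0]=9
step 10: P2: store L0 := 80  ⟶  IIMI  (L0)  txn=BusRdX+Flush  M[L0]=99
step 11: P3: load  L0  ⟶  IIOS  (L0)  txn=BusRd  M[L0]=99
step 12: P2: load  L0  ⟶  IIOS  (L0)  txn=∅  M[L0]=99
step 13: P0: load  L0  ⟶  SIOS  (L0)  txn=BusRd  M[L0]=99
step 14: P1: store L0 := 33  ⟶  IMII  (L0)  txn=BusRdX+Flush  M[L0]=80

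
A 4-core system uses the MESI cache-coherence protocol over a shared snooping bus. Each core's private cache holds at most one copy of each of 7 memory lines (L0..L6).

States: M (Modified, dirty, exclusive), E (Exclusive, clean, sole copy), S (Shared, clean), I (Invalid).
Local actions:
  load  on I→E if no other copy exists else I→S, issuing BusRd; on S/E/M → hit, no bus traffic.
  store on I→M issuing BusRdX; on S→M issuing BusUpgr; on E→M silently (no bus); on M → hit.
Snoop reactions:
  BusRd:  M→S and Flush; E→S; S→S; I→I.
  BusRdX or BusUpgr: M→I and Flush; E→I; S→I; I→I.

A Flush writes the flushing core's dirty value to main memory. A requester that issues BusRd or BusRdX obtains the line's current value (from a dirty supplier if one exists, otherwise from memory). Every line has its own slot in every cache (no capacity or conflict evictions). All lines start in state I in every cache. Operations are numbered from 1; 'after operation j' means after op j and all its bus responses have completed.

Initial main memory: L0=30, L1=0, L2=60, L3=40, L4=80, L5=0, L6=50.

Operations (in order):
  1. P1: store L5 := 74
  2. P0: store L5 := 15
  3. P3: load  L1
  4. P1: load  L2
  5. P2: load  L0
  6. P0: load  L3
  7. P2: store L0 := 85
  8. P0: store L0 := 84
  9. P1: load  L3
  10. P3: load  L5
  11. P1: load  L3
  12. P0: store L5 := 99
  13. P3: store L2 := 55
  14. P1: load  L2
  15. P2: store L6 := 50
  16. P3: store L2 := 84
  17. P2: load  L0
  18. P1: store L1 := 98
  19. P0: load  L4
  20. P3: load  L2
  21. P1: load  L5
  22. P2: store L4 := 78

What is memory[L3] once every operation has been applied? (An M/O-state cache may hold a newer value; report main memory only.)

[1] P1: store L5 := 74 | P0:I, P1:M(74), P2:I, P3:I | bus: BusRdX
[2] P0: store L5 := 15 | P0:M(15), P1:I, P2:I, P3:I | bus: BusRdX,Flush
[3] P3: load  L1 | P0:I, P1:I, P2:I, P3:E(0) | bus: BusRd
[4] P1: load  L2 | P0:I, P1:E(60), P2:I, P3:I | bus: BusRd
[5] P2: load  L0 | P0:I, P1:I, P2:E(30), P3:I | bus: BusRd
[6] P0: load  L3 | P0:E(40), P1:I, P2:I, P3:I | bus: BusRd
[7] P2: store L0 := 85 | P0:I, P1:I, P2:M(85), P3:I | bus: none
[8] P0: store L0 := 84 | P0:M(84), P1:I, P2:I, P3:I | bus: BusRdX,Flush
[9] P1: load  L3 | P0:S(40), P1:S(40), P2:I, P3:I | bus: BusRd
[10] P3: load  L5 | P0:S(15), P1:I, P2:I, P3:S(15) | bus: BusRd,Flush
[11] P1: load  L3 | P0:S(40), P1:S(40), P2:I, P3:I | bus: none
[12] P0: store L5 := 99 | P0:M(99), P1:I, P2:I, P3:I | bus: BusUpgr
[13] P3: store L2 := 55 | P0:I, P1:I, P2:I, P3:M(55) | bus: BusRdX
[14] P1: load  L2 | P0:I, P1:S(55), P2:I, P3:S(55) | bus: BusRd,Flush
[15] P2: store L6 := 50 | P0:I, P1:I, P2:M(50), P3:I | bus: BusRdX
[16] P3: store L2 := 84 | P0:I, P1:I, P2:I, P3:M(84) | bus: BusUpgr
[17] P2: load  L0 | P0:S(84), P1:I, P2:S(84), P3:I | bus: BusRd,Flush
[18] P1: store L1 := 98 | P0:I, P1:M(98), P2:I, P3:I | bus: BusRdX
[19] P0: load  L4 | P0:E(80), P1:I, P2:I, P3:I | bus: BusRd
[20] P3: load  L2 | P0:I, P1:I, P2:I, P3:M(84) | bus: none
[21] P1: load  L5 | P0:S(99), P1:S(99), P2:I, P3:I | bus: BusRd,Flush
[22] P2: store L4 := 78 | P0:I, P1:I, P2:M(78), P3:I | bus: BusRdX

memory[L3] = 40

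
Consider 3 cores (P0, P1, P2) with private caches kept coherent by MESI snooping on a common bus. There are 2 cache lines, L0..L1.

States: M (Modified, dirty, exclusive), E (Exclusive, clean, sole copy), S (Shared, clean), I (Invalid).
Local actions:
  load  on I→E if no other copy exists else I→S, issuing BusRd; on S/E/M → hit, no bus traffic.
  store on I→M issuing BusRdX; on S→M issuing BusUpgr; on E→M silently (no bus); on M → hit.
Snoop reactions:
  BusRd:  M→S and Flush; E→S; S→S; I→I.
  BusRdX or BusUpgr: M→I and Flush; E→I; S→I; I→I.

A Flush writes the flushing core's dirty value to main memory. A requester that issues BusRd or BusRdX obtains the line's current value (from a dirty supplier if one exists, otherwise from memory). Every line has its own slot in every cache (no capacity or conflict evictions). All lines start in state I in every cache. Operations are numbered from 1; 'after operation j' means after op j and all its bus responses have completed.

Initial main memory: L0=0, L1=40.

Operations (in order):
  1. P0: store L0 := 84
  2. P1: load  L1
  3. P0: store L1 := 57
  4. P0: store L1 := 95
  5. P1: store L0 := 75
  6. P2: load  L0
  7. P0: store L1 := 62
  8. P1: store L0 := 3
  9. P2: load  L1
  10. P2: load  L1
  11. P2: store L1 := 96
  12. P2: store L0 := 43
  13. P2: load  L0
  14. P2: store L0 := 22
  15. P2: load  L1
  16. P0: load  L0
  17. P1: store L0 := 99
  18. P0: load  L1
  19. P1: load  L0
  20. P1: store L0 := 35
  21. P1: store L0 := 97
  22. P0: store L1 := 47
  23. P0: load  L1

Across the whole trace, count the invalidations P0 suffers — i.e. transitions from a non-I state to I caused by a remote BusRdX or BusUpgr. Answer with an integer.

invalidations = 3

[1] P0: store L0 := 84 | P0:M(84), P1:I, P2:I | bus: BusRdX
[2] P1: load  L1 | P0:I, P1:E(40), P2:I | bus: BusRd
[3] P0: store L1 := 57 | P0:M(57), P1:I, P2:I | bus: BusRdX
[4] P0: store L1 := 95 | P0:M(95), P1:I, P2:I | bus: none
[5] P1: store L0 := 75 | P0:I, P1:M(75), P2:I | bus: BusRdX,Flush
[6] P2: load  L0 | P0:I, P1:S(75), P2:S(75) | bus: BusRd,Flush
[7] P0: store L1 := 62 | P0:M(62), P1:I, P2:I | bus: none
[8] P1: store L0 := 3 | P0:I, P1:M(3), P2:I | bus: BusUpgr
[9] P2: load  L1 | P0:S(62), P1:I, P2:S(62) | bus: BusRd,Flush
[10] P2: load  L1 | P0:S(62), P1:I, P2:S(62) | bus: none
[11] P2: store L1 := 96 | P0:I, P1:I, P2:M(96) | bus: BusUpgr
[12] P2: store L0 := 43 | P0:I, P1:I, P2:M(43) | bus: BusRdX,Flush
[13] P2: load  L0 | P0:I, P1:I, P2:M(43) | bus: none
[14] P2: store L0 := 22 | P0:I, P1:I, P2:M(22) | bus: none
[15] P2: load  L1 | P0:I, P1:I, P2:M(96) | bus: none
[16] P0: load  L0 | P0:S(22), P1:I, P2:S(22) | bus: BusRd,Flush
[17] P1: store L0 := 99 | P0:I, P1:M(99), P2:I | bus: BusRdX
[18] P0: load  L1 | P0:S(96), P1:I, P2:S(96) | bus: BusRd,Flush
[19] P1: load  L0 | P0:I, P1:M(99), P2:I | bus: none
[20] P1: store L0 := 35 | P0:I, P1:M(35), P2:I | bus: none
[21] P1: store L0 := 97 | P0:I, P1:M(97), P2:I | bus: none
[22] P0: store L1 := 47 | P0:M(47), P1:I, P2:I | bus: BusUpgr
[23] P0: load  L1 | P0:M(47), P1:I, P2:I | bus: none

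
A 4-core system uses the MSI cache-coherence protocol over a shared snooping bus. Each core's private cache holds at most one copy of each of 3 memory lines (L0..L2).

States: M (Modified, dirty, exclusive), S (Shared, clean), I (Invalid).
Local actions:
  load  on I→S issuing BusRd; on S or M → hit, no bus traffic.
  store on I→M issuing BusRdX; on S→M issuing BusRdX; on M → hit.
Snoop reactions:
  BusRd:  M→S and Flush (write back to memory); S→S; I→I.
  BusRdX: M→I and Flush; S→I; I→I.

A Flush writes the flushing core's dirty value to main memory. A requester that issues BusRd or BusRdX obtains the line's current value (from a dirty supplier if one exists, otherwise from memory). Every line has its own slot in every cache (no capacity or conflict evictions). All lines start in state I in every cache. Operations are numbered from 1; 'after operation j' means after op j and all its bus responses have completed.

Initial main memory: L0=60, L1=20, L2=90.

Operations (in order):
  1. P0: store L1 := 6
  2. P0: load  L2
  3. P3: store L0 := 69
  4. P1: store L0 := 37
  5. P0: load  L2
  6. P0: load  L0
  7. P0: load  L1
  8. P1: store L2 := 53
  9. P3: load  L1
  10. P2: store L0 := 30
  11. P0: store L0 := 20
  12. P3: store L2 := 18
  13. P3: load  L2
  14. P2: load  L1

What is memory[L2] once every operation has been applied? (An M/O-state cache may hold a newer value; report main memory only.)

memory[L2] = 53

  op1 P0: store L1 := 6 → M/I/I/I on L1; bus BusRdX; mem=20
  op2 P0: load  L2 → S/I/I/I on L2; bus BusRd; mem=90
  op3 P3: store L0 := 69 → I/I/I/M on L0; bus BusRdX; mem=60
  op4 P1: store L0 := 37 → I/M/I/I on L0; bus BusRdX Flush; mem=69
  op5 P0: load  L2 → S/I/I/I on L2; bus (none); mem=90
  op6 P0: load  L0 → S/S/I/I on L0; bus BusRd Flush; mem=37
  op7 P0: load  L1 → M/I/I/I on L1; bus (none); mem=20
  op8 P1: store L2 := 53 → I/M/I/I on L2; bus BusRdX; mem=90
  op9 P3: load  L1 → S/I/I/S on L1; bus BusRd Flush; mem=6
  op10 P2: store L0 := 30 → I/I/M/I on L0; bus BusRdX; mem=37
  op11 P0: store L0 := 20 → M/I/I/I on L0; bus BusRdX Flush; mem=30
  op12 P3: store L2 := 18 → I/I/I/M on L2; bus BusRdX Flush; mem=53
  op13 P3: load  L2 → I/I/I/M on L2; bus (none); mem=53
  op14 P2: load  L1 → S/I/S/S on L1; bus BusRd; mem=6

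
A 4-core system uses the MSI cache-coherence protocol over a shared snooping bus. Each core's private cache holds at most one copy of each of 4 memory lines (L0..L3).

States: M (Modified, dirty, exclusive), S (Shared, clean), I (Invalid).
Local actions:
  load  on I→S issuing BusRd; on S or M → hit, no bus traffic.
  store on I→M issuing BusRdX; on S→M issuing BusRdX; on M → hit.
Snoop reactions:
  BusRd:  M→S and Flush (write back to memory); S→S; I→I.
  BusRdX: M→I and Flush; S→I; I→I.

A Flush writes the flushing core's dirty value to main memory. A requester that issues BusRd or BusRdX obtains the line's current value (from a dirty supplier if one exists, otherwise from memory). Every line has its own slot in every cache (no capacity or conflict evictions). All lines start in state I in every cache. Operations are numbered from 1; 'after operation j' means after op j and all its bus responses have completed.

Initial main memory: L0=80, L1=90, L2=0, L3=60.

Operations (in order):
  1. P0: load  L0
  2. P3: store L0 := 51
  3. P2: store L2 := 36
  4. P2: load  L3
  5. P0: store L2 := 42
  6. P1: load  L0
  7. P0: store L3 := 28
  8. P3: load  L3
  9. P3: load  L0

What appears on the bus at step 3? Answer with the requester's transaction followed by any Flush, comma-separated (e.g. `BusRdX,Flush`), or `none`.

bus = BusRdX

  op1 P0: load  L0 → S/I/I/I on L0; bus BusRd; mem=80
  op2 P3: store L0 := 51 → I/I/I/M on L0; bus BusRdX; mem=80
  op3 P2: store L2 := 36 → I/I/M/I on L2; bus BusRdX; mem=0
  op4 P2: load  L3 → I/I/S/I on L3; bus BusRd; mem=60
  op5 P0: store L2 := 42 → M/I/I/I on L2; bus BusRdX Flush; mem=36
  op6 P1: load  L0 → I/S/I/S on L0; bus BusRd Flush; mem=51
  op7 P0: store L3 := 28 → M/I/I/I on L3; bus BusRdX; mem=60
  op8 P3: load  L3 → S/I/I/S on L3; bus BusRd Flush; mem=28
  op9 P3: load  L0 → I/S/I/S on L0; bus (none); mem=51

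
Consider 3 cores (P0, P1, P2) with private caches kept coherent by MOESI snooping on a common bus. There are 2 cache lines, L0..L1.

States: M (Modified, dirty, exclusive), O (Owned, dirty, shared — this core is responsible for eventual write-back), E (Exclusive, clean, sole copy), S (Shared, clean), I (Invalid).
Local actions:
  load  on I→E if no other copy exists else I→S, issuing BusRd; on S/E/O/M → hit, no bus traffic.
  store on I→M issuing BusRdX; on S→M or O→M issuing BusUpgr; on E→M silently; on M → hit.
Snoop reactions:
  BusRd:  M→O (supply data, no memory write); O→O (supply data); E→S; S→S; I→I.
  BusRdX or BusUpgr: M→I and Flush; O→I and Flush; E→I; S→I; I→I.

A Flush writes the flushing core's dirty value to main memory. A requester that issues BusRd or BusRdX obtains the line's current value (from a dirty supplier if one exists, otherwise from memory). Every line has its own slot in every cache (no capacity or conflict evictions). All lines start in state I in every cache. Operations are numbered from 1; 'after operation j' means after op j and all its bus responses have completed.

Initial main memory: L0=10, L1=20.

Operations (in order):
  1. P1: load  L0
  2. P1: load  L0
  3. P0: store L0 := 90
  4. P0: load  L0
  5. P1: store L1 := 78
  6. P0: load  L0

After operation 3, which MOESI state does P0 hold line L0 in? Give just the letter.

state = M

[1] P1: load  L0 | P0:I, P1:E(10), P2:I | bus: BusRd
[2] P1: load  L0 | P0:I, P1:E(10), P2:I | bus: none
[3] P0: store L0 := 90 | P0:M(90), P1:I, P2:I | bus: BusRdX
[4] P0: load  L0 | P0:M(90), P1:I, P2:I | bus: none
[5] P1: store L1 := 78 | P0:I, P1:M(78), P2:I | bus: BusRdX
[6] P0: load  L0 | P0:M(90), P1:I, P2:I | bus: none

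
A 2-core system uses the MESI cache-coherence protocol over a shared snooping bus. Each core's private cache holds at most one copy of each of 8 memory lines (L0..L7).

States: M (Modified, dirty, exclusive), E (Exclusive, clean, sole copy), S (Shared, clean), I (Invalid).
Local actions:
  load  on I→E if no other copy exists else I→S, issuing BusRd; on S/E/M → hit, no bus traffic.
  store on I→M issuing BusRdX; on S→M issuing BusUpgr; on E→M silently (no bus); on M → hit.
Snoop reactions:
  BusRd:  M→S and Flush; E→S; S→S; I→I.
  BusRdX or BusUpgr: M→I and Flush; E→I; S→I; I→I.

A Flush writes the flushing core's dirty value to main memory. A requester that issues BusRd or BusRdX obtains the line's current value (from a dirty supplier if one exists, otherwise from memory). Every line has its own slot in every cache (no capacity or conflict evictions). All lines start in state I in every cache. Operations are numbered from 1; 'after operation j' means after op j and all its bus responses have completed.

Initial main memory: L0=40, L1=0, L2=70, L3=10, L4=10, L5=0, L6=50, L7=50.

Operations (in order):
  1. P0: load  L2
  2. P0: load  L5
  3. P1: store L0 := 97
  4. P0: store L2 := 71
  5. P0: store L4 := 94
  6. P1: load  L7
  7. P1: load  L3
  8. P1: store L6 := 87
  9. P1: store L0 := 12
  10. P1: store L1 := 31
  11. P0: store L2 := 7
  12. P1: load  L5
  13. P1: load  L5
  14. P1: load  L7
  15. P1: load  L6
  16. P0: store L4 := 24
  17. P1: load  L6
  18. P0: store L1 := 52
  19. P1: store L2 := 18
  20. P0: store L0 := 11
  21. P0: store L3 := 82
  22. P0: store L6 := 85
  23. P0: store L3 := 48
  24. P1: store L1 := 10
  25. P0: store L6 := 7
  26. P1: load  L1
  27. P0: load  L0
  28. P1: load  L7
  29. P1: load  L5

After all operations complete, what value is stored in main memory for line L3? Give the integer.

1. P0: load  L2  bus=[BusRd]  L2: P0=E P1=I  mem[L2]=70
2. P0: load  L5  bus=[BusRd]  L5: P0=E P1=I  mem[L5]=0
3. P1: store L0 := 97  bus=[BusRdX]  L0: P0=I P1=M  mem[L0]=40
4. P0: store L2 := 71  bus=[-]  L2: P0=M P1=I  mem[L2]=70
5. P0: store L4 := 94  bus=[BusRdX]  L4: P0=M P1=I  mem[L4]=10
6. P1: load  L7  bus=[BusRd]  L7: P0=I P1=E  mem[L7]=50
7. P1: load  L3  bus=[BusRd]  L3: P0=I P1=E  mem[L3]=10
8. P1: store L6 := 87  bus=[BusRdX]  L6: P0=I P1=M  mem[L6]=50
9. P1: store L0 := 12  bus=[-]  L0: P0=I P1=M  mem[L0]=40
10. P1: store L1 := 31  bus=[BusRdX]  L1: P0=I P1=M  mem[L1]=0
11. P0: store L2 := 7  bus=[-]  L2: P0=M P1=I  mem[L2]=70
12. P1: load  L5  bus=[BusRd]  L5: P0=S P1=S  mem[L5]=0
13. P1: load  L5  bus=[-]  L5: P0=S P1=S  mem[L5]=0
14. P1: load  L7  bus=[-]  L7: P0=I P1=E  mem[L7]=50
15. P1: load  L6  bus=[-]  L6: P0=I P1=M  mem[L6]=50
16. P0: store L4 := 24  bus=[-]  L4: P0=M P1=I  mem[L4]=10
17. P1: load  L6  bus=[-]  L6: P0=I P1=M  mem[L6]=50
18. P0: store L1 := 52  bus=[BusRdX,Flush]  L1: P0=M P1=I  mem[L1]=31
19. P1: store L2 := 18  bus=[BusRdX,Flush]  L2: P0=I P1=M  mem[L2]=7
20. P0: store L0 := 11  bus=[BusRdX,Flush]  L0: P0=M P1=I  mem[L0]=12
21. P0: store L3 := 82  bus=[BusRdX]  L3: P0=M P1=I  mem[L3]=10
22. P0: store L6 := 85  bus=[BusRdX,Flush]  L6: P0=M P1=I  mem[L6]=87
23. P0: store L3 := 48  bus=[-]  L3: P0=M P1=I  mem[L3]=10
24. P1: store L1 := 10  bus=[BusRdX,Flush]  L1: P0=I P1=M  mem[L1]=52
25. P0: store L6 := 7  bus=[-]  L6: P0=M P1=I  mem[L6]=87
26. P1: load  L1  bus=[-]  L1: P0=I P1=M  mem[L1]=52
27. P0: load  L0  bus=[-]  L0: P0=M P1=I  mem[L0]=12
28. P1: load  L7  bus=[-]  L7: P0=I P1=E  mem[L7]=50
29. P1: load  L5  bus=[-]  L5: P0=S P1=S  mem[L5]=0

memory[L3] = 10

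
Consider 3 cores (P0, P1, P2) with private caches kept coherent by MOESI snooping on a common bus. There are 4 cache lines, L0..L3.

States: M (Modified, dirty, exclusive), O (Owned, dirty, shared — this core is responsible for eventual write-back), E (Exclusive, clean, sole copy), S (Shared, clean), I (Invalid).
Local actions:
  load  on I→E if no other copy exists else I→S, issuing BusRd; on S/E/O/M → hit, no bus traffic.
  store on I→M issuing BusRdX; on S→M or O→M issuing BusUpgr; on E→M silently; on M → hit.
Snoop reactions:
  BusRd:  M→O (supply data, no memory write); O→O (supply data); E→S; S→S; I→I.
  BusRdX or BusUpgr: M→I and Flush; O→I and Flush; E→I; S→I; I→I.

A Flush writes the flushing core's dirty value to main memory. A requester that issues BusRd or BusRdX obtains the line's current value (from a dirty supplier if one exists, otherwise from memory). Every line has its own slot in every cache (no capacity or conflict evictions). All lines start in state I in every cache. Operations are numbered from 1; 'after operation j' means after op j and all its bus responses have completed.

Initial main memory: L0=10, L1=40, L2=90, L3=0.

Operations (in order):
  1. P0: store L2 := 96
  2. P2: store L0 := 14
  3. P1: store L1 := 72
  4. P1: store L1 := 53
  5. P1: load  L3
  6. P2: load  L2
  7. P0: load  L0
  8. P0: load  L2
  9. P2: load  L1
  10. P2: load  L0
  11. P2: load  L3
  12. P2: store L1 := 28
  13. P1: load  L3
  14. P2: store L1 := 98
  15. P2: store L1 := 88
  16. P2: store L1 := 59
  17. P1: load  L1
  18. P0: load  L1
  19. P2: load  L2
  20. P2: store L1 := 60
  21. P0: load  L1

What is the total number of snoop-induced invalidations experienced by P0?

step 1: P0: store L2 := 96  ⟶  MII  (L2)  txn=BusRdX  M[L2]=90
step 2: P2: store L0 := 14  ⟶  IIM  (L0)  txn=BusRdX  M[L0]=10
step 3: P1: store L1 := 72  ⟶  IMI  (L1)  txn=BusRdX  M[L1]=40
step 4: P1: store L1 := 53  ⟶  IMI  (L1)  txn=∅  M[L1]=40
step 5: P1: load  L3  ⟶  IEI  (L3)  txn=BusRd  M[L3]=0
step 6: P2: load  L2  ⟶  OIS  (L2)  txn=BusRd  M[L2]=90
step 7: P0: load  L0  ⟶  SIO  (L0)  txn=BusRd  M[L0]=10
step 8: P0: load  L2  ⟶  OIS  (L2)  txn=∅  M[L2]=90
step 9: P2: load  L1  ⟶  IOS  (L1)  txn=BusRd  M[L1]=40
step 10: P2: load  L0  ⟶  SIO  (L0)  txn=∅  M[L0]=10
step 11: P2: load  L3  ⟶  ISS  (L3)  txn=BusRd  M[L3]=0
step 12: P2: store L1 := 28  ⟶  IIM  (L1)  txn=BusUpgr+Flush  M[L1]=53
step 13: P1: load  L3  ⟶  ISS  (L3)  txn=∅  M[L3]=0
step 14: P2: store L1 := 98  ⟶  IIM  (L1)  txn=∅  M[L1]=53
step 15: P2: store L1 := 88  ⟶  IIM  (L1)  txn=∅  M[L1]=53
step 16: P2: store L1 := 59  ⟶  IIM  (L1)  txn=∅  M[L1]=53
step 17: P1: load  L1  ⟶  ISO  (L1)  txn=BusRd  M[L1]=53
step 18: P0: load  L1  ⟶  SSO  (L1)  txn=BusRd  M[L1]=53
step 19: P2: load  L2  ⟶  OIS  (L2)  txn=∅  M[L2]=90
step 20: P2: store L1 := 60  ⟶  IIM  (L1)  txn=BusUpgr  M[L1]=53
step 21: P0: load  L1  ⟶  SIO  (L1)  txn=BusRd  M[L1]=53

invalidations = 1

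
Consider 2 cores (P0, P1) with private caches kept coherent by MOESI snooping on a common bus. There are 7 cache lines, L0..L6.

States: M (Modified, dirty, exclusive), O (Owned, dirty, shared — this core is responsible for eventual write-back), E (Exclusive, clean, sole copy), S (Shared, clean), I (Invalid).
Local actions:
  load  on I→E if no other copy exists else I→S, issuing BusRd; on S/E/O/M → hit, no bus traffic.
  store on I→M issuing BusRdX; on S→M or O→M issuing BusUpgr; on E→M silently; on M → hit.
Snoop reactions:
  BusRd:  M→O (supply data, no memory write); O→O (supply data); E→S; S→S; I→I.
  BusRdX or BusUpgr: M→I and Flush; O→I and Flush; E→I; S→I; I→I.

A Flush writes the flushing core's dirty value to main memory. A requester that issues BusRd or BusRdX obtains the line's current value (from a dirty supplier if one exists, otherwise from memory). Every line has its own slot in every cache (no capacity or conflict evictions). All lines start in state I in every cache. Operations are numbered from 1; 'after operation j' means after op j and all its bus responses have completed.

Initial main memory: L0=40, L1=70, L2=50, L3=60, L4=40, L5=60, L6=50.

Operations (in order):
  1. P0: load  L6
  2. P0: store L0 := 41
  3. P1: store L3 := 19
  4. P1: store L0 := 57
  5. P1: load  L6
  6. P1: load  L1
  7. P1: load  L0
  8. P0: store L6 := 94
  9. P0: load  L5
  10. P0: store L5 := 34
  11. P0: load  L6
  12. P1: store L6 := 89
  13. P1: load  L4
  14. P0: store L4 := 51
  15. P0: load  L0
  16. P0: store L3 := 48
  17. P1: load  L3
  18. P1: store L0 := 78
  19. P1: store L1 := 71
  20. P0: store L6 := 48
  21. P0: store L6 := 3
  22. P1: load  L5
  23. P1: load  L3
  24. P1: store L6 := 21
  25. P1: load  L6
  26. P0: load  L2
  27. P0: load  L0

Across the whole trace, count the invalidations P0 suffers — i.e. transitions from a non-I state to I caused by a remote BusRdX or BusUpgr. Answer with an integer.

invalidations = 4

  op1 P0: load  L6 → E/I on L6; bus BusRd; mem=50
  op2 P0: store L0 := 41 → M/I on L0; bus BusRdX; mem=40
  op3 P1: store L3 := 19 → I/M on L3; bus BusRdX; mem=60
  op4 P1: store L0 := 57 → I/M on L0; bus BusRdX Flush; mem=41
  op5 P1: load  L6 → S/S on L6; bus BusRd; mem=50
  op6 P1: load  L1 → I/E on L1; bus BusRd; mem=70
  op7 P1: load  L0 → I/M on L0; bus (none); mem=41
  op8 P0: store L6 := 94 → M/I on L6; bus BusUpgr; mem=50
  op9 P0: load  L5 → E/I on L5; bus BusRd; mem=60
  op10 P0: store L5 := 34 → M/I on L5; bus (none); mem=60
  op11 P0: load  L6 → M/I on L6; bus (none); mem=50
  op12 P1: store L6 := 89 → I/M on L6; bus BusRdX Flush; mem=94
  op13 P1: load  L4 → I/E on L4; bus BusRd; mem=40
  op14 P0: store L4 := 51 → M/I on L4; bus BusRdX; mem=40
  op15 P0: load  L0 → S/O on L0; bus BusRd; mem=41
  op16 P0: store L3 := 48 → M/I on L3; bus BusRdX Flush; mem=19
  op17 P1: load  L3 → O/S on L3; bus BusRd; mem=19
  op18 P1: store L0 := 78 → I/M on L0; bus BusUpgr; mem=41
  op19 P1: store L1 := 71 → I/M on L1; bus (none); mem=70
  op20 P0: store L6 := 48 → M/I on L6; bus BusRdX Flush; mem=89
  op21 P0: store L6 := 3 → M/I on L6; bus (none); mem=89
  op22 P1: load  L5 → O/S on L5; bus BusRd; mem=60
  op23 P1: load  L3 → O/S on L3; bus (none); mem=19
  op24 P1: store L6 := 21 → I/M on L6; bus BusRdX Flush; mem=3
  op25 P1: load  L6 → I/M on L6; bus (none); mem=3
  op26 P0: load  L2 → E/I on L2; bus BusRd; mem=50
  op27 P0: load  L0 → S/O on L0; bus BusRd; mem=41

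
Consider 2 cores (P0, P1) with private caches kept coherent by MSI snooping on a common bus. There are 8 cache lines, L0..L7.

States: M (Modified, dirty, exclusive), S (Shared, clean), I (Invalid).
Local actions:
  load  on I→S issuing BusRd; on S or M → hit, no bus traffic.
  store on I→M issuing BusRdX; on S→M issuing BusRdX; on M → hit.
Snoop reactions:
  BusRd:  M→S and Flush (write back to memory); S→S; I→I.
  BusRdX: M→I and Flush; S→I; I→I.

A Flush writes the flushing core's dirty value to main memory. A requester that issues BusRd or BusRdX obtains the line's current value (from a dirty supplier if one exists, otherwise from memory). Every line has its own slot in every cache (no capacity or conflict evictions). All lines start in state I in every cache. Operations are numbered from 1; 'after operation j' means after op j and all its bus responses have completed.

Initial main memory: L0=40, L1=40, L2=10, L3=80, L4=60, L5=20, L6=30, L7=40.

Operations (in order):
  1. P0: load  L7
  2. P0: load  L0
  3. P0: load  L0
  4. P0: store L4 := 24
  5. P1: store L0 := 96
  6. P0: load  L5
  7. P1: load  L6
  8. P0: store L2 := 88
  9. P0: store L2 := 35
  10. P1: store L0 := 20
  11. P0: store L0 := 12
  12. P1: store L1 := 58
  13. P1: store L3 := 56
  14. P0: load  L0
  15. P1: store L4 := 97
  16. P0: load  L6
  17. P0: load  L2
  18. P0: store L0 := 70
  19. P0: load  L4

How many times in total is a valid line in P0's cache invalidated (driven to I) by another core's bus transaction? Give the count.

invalidations = 2

1. P0: load  L7  bus=[BusRd]  L7: P0=S P1=I  mem[L7]=40
2. P0: load  L0  bus=[BusRd]  L0: P0=S P1=I  mem[L0]=40
3. P0: load  L0  bus=[-]  L0: P0=S P1=I  mem[L0]=40
4. P0: store L4 := 24  bus=[BusRdX]  L4: P0=M P1=I  mem[L4]=60
5. P1: store L0 := 96  bus=[BusRdX]  L0: P0=I P1=M  mem[L0]=40
6. P0: load  L5  bus=[BusRd]  L5: P0=S P1=I  mem[L5]=20
7. P1: load  L6  bus=[BusRd]  L6: P0=I P1=S  mem[L6]=30
8. P0: store L2 := 88  bus=[BusRdX]  L2: P0=M P1=I  mem[L2]=10
9. P0: store L2 := 35  bus=[-]  L2: P0=M P1=I  mem[L2]=10
10. P1: store L0 := 20  bus=[-]  L0: P0=I P1=M  mem[L0]=40
11. P0: store L0 := 12  bus=[BusRdX,Flush]  L0: P0=M P1=I  mem[L0]=20
12. P1: store L1 := 58  bus=[BusRdX]  L1: P0=I P1=M  mem[L1]=40
13. P1: store L3 := 56  bus=[BusRdX]  L3: P0=I P1=M  mem[L3]=80
14. P0: load  L0  bus=[-]  L0: P0=M P1=I  mem[L0]=20
15. P1: store L4 := 97  bus=[BusRdX,Flush]  L4: P0=I P1=M  mem[L4]=24
16. P0: load  L6  bus=[BusRd]  L6: P0=S P1=S  mem[L6]=30
17. P0: load  L2  bus=[-]  L2: P0=M P1=I  mem[L2]=10
18. P0: store L0 := 70  bus=[-]  L0: P0=M P1=I  mem[L0]=20
19. P0: load  L4  bus=[BusRd,Flush]  L4: P0=S P1=S  mem[L4]=97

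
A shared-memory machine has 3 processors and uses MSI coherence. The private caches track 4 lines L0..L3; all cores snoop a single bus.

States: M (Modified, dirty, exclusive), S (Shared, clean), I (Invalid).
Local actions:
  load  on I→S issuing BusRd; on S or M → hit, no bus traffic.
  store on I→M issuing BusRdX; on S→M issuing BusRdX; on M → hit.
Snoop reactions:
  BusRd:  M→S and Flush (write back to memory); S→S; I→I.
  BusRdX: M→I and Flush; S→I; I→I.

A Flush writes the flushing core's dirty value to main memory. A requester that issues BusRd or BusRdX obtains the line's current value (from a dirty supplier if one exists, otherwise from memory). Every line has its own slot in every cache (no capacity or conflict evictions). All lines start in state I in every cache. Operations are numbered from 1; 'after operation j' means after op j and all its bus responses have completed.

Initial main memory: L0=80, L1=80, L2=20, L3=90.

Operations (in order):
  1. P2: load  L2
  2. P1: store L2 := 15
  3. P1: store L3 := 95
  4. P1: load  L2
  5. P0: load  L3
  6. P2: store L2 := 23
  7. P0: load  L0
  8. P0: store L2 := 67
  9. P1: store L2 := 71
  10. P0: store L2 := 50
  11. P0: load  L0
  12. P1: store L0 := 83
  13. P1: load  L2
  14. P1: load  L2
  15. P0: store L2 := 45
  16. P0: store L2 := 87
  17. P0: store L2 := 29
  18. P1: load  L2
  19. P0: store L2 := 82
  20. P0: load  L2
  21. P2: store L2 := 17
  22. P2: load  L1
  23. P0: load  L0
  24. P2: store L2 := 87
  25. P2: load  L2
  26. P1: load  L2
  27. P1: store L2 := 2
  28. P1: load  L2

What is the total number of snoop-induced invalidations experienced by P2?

  op1 P2: load  L2 → I/I/S on L2; bus BusRd; mem=20
  op2 P1: store L2 := 15 → I/M/I on L2; bus BusRdX; mem=20
  op3 P1: store L3 := 95 → I/M/I on L3; bus BusRdX; mem=90
  op4 P1: load  L2 → I/M/I on L2; bus (none); mem=20
  op5 P0: load  L3 → S/S/I on L3; bus BusRd Flush; mem=95
  op6 P2: store L2 := 23 → I/I/M on L2; bus BusRdX Flush; mem=15
  op7 P0: load  L0 → S/I/I on L0; bus BusRd; mem=80
  op8 P0: store L2 := 67 → M/I/I on L2; bus BusRdX Flush; mem=23
  op9 P1: store L2 := 71 → I/M/I on L2; bus BusRdX Flush; mem=67
  op10 P0: store L2 := 50 → M/I/I on L2; bus BusRdX Flush; mem=71
  op11 P0: load  L0 → S/I/I on L0; bus (none); mem=80
  op12 P1: store L0 := 83 → I/M/I on L0; bus BusRdX; mem=80
  op13 P1: load  L2 → S/S/I on L2; bus BusRd Flush; mem=50
  op14 P1: load  L2 → S/S/I on L2; bus (none); mem=50
  op15 P0: store L2 := 45 → M/I/I on L2; bus BusRdX; mem=50
  op16 P0: store L2 := 87 → M/I/I on L2; bus (none); mem=50
  op17 P0: store L2 := 29 → M/I/I on L2; bus (none); mem=50
  op18 P1: load  L2 → S/S/I on L2; bus BusRd Flush; mem=29
  op19 P0: store L2 := 82 → M/I/I on L2; bus BusRdX; mem=29
  op20 P0: load  L2 → M/I/I on L2; bus (none); mem=29
  op21 P2: store L2 := 17 → I/I/M on L2; bus BusRdX Flush; mem=82
  op22 P2: load  L1 → I/I/S on L1; bus BusRd; mem=80
  op23 P0: load  L0 → S/S/I on L0; bus BusRd Flush; mem=83
  op24 P2: store L2 := 87 → I/I/M on L2; bus (none); mem=82
  op25 P2: load  L2 → I/I/M on L2; bus (none); mem=82
  op26 P1: load  L2 → I/S/S on L2; bus BusRd Flush; mem=87
  op27 P1: store L2 := 2 → I/M/I on L2; bus BusRdX; mem=87
  op28 P1: load  L2 → I/M/I on L2; bus (none); mem=87

invalidations = 3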